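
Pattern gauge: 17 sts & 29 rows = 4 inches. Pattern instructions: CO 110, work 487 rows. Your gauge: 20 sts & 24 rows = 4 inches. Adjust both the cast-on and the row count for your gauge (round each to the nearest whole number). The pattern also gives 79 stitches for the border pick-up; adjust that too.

Cast on 129 stitches; work 403 rows; border pick-up 93 stitches.

Stitches: 110 × 20/17 = 129.41 → 129.
Rows: 487 × 24/29 = 403.03 → 403.
border pick-up: 79 × 20/17 = 92.94 → 93.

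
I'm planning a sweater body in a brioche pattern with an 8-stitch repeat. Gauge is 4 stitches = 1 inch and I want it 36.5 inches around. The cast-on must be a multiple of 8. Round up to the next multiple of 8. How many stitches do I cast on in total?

CO 152 sts.

4 / 1 = 4 sts per inch.
36.5 × 4 = 146.00 sts.
Next multiple of 8: 152.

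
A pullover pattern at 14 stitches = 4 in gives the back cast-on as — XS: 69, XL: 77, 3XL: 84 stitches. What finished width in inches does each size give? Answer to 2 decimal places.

14/4 = 3.5 sts per in.
XS: 69 / 3.5 = 19.714 → 19.71 in.
XL: 77 / 3.5 = 22.000 → 22.00 in.
3XL: 84 / 3.5 = 24.000 → 24.00 in.

XS 19.71 inches; XL 22.00 inches; 3XL 24.00 inches.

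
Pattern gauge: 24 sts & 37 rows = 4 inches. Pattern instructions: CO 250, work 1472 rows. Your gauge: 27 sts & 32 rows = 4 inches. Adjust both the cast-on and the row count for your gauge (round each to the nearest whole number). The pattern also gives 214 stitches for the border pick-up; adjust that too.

Cast on 281 stitches; work 1273 rows; border pick-up 241 stitches.

Stitches: 250 × 27/24 = 281.25 → 281.
Rows: 1472 × 32/37 = 1273.08 → 1273.
border pick-up: 214 × 27/24 = 240.75 → 241.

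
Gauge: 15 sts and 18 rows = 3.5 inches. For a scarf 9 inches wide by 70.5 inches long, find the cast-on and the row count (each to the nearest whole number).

Cast on 39 stitches and work 363 rows.

Stitch gauge = 15/3.5 = 4.286 sts/in; 9 × 4.286 = 38.57 → 39 sts.
Row gauge = 18/3.5 = 5.143 rows/in; 70.5 × 5.143 = 362.57 → 363 rows.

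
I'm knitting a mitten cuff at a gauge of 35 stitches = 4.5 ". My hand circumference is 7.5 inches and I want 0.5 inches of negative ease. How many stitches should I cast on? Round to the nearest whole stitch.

Finished = 7.5 − 0.5 = 7 in.
35 / 4.5 = 7.778 sts per inch.
7.00 × 7.778 = 54.44 sts.
→ 54 sts.

Cast on 54 stitches.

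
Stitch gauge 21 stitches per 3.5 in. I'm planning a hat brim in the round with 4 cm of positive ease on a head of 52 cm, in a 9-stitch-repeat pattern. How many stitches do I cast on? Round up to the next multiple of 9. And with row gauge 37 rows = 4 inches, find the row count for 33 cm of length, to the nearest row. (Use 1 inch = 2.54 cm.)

Finished = 52 + 4 = 56 cm.
56 cm × 1/2.54 = 22.05 inches.
21/3.5 = 6 sts per in; 22.05 × 6 = 132.28 sts.
Next multiple of 9 → 135.
33 cm = 12.99 inches; × 9.25 = 120.18 → 120 rows.

Cast on 135 stitches; work 120 rows.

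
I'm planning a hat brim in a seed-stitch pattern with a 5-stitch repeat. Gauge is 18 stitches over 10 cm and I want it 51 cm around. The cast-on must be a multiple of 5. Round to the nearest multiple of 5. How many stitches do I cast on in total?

CO 90 sts.

18 / 10 = 1.8 sts per cm.
51 × 1.8 = 91.80 sts.
Nearest multiple of 5: 90.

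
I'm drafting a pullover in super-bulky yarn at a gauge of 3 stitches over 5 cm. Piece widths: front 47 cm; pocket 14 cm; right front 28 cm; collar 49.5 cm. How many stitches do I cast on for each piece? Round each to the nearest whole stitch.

Rate = 3/5 = 0.6 sts per cm.
front: 47 × 0.6 = 28.20 → 28.
pocket: 14 × 0.6 = 8.40 → 8.
right front: 28 × 0.6 = 16.80 → 17.
collar: 49.5 × 0.6 = 29.70 → 30.

front 28; pocket 8; right front 17; collar 30.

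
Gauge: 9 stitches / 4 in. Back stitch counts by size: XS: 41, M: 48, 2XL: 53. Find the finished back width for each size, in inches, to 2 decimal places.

9/4 = 2.25 sts per in.
XS: 41 / 2.25 = 18.222 → 18.22 in.
M: 48 / 2.25 = 21.333 → 21.33 in.
2XL: 53 / 2.25 = 23.556 → 23.56 in.

XS 18.22 inches; M 21.33 inches; 2XL 23.56 inches.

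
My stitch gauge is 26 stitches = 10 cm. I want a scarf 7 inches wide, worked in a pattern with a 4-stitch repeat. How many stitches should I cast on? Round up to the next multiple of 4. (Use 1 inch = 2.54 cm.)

CO 48 sts.

7 in = 7 × 2.54 = 17.78 cm.
26 / 10 = 2.6 sts/cm.
17.78 × 2.6 = 46.23 sts.
→ 48.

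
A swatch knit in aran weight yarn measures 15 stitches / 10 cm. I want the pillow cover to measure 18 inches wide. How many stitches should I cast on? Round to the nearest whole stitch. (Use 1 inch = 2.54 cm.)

CO 69 sts.

18 in = 45.72 cm.
15 stitches / 10 cm = 1.5 stitches per cm.
45.72 × 1.5 = 68.58 stitches.
Round to nearest → 69.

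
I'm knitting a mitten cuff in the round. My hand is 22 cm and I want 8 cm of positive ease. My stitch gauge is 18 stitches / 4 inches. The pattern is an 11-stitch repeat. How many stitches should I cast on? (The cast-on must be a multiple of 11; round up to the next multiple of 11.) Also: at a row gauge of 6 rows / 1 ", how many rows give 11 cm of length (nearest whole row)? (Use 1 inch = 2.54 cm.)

Finished = 22 + 8 = 30 cm.
30 cm × 1/2.54 = 11.81 inches.
18/4 = 4.5 sts per in; 11.81 × 4.5 = 53.15 sts.
Next multiple of 11 → 55.
11 cm = 4.33 inches; × 6 = 25.98 → 26 rows.

Cast on 55 stitches; work 26 rows.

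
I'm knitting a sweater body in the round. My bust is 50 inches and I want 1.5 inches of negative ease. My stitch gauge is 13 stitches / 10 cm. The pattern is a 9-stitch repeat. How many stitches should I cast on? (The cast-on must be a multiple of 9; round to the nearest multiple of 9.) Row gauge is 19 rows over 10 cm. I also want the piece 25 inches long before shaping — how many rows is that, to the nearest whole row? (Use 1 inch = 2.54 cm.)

Cast on 162 stitches; work 121 rows.

Finished = 50 − 1.5 = 48.5 inches.
48.5 inches × 2.54 = 123.19 cm.
13/10 = 1.3 sts per cm; 123.19 × 1.3 = 160.15 sts.
Nearest multiple of 9 → 162.
25 inches = 63.50 cm; × 1.9 = 120.65 → 121 rows.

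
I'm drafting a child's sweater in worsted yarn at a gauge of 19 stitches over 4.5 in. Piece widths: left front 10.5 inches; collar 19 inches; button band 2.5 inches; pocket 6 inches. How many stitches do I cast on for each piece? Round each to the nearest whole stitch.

left front 44; collar 80; button band 11; pocket 25.

Rate = 19/4.5 = 4.222 sts per in.
left front: 10.5 × 4.222 = 44.33 → 44.
collar: 19 × 4.222 = 80.22 → 80.
button band: 2.5 × 4.222 = 10.56 → 11.
pocket: 6 × 4.222 = 25.33 → 25.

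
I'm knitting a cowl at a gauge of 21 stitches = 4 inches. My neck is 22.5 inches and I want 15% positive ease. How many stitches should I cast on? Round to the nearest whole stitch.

Finished = 22.5 × 1.15 = 25.88 in.
21 / 4 = 5.25 sts per inch.
25.88 × 5.25 = 135.84 sts.
→ 136 sts.

CO 136 sts.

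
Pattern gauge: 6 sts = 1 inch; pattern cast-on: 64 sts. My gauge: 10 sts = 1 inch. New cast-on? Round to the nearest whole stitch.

107 stitches.

Scale factor = 10 / 6 = 1.667.
64 × 10 / 6 = 106.67 sts.
→ 107 sts.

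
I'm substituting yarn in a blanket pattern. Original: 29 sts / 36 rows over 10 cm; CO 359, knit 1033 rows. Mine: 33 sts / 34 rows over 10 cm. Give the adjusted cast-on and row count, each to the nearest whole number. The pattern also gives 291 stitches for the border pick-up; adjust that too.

Stitches: 359 × 33/29 = 408.52 → 409.
Rows: 1033 × 34/36 = 975.61 → 976.
border pick-up: 291 × 33/29 = 331.14 → 331.

Cast on 409 stitches; work 976 rows; border pick-up 331 stitches.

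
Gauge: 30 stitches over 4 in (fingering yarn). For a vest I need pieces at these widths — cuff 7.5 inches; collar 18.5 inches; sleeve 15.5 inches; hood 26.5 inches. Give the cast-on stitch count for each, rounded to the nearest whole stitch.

cuff 56; collar 139; sleeve 116; hood 199.

Rate = 30/4 = 7.5 sts per in.
cuff: 7.5 × 7.5 = 56.25 → 56.
collar: 18.5 × 7.5 = 138.75 → 139.
sleeve: 15.5 × 7.5 = 116.25 → 116.
hood: 26.5 × 7.5 = 198.75 → 199.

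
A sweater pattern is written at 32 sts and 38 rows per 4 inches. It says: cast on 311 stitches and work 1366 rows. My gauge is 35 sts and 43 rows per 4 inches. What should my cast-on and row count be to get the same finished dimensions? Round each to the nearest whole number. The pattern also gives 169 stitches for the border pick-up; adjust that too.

Cast on 340 stitches; work 1546 rows; border pick-up 185 stitches.

Stitches: 311 × 35/32 = 340.16 → 340.
Rows: 1366 × 43/38 = 1545.74 → 1546.
border pick-up: 169 × 35/32 = 184.84 → 185.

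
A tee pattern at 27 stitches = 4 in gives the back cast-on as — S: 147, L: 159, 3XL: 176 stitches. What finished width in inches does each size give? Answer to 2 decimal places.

27/4 = 6.75 sts per in.
S: 147 / 6.75 = 21.778 → 21.78 in.
L: 159 / 6.75 = 23.556 → 23.56 in.
3XL: 176 / 6.75 = 26.074 → 26.07 in.

S 21.78 inches; L 23.56 inches; 3XL 26.07 inches.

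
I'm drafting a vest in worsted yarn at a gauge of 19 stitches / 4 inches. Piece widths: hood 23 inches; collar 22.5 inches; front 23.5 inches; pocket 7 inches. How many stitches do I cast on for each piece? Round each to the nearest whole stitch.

Rate = 19/4 = 4.75 sts per in.
hood: 23 × 4.75 = 109.25 → 109.
collar: 22.5 × 4.75 = 106.88 → 107.
front: 23.5 × 4.75 = 111.62 → 112.
pocket: 7 × 4.75 = 33.25 → 33.

hood 109; collar 107; front 112; pocket 33.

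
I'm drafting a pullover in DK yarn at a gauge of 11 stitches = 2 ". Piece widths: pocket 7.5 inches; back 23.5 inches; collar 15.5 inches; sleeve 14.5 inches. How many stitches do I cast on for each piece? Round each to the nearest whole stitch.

Rate = 11/2 = 5.5 sts per in.
pocket: 7.5 × 5.5 = 41.25 → 41.
back: 23.5 × 5.5 = 129.25 → 129.
collar: 15.5 × 5.5 = 85.25 → 85.
sleeve: 14.5 × 5.5 = 79.75 → 80.

pocket 41; back 129; collar 85; sleeve 80.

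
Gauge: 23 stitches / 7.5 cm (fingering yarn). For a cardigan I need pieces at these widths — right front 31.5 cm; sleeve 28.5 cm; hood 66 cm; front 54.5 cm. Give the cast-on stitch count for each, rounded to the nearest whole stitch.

Rate = 23/7.5 = 3.067 sts per cm.
right front: 31.5 × 3.067 = 96.60 → 97.
sleeve: 28.5 × 3.067 = 87.40 → 87.
hood: 66 × 3.067 = 202.40 → 202.
front: 54.5 × 3.067 = 167.13 → 167.

right front 97; sleeve 87; hood 202; front 167.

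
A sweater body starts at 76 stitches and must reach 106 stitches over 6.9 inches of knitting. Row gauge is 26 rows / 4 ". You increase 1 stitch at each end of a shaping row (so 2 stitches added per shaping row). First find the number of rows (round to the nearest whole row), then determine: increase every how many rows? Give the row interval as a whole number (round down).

Rows = 6.9 × 6.5 = 44.9 → 45 rows.
Stitches to add: 30 → 15 shaping rows (at 2 st each).
45 / 15 = 3.00 → every 3 rows.

Increase every 3rd row.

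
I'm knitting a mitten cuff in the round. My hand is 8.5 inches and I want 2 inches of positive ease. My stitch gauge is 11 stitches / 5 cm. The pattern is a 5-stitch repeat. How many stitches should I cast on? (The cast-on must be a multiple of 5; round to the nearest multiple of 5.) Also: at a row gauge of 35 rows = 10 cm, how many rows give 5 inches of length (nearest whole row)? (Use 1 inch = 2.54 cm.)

Cast on 60 stitches; work 44 rows.

Finished = 8.5 + 2 = 10.5 inches.
10.5 inches × 2.54 = 26.67 cm.
11/5 = 2.2 sts per cm; 26.67 × 2.2 = 58.67 sts.
Nearest multiple of 5 → 60.
5 inches = 12.70 cm; × 3.5 = 44.45 → 44 rows.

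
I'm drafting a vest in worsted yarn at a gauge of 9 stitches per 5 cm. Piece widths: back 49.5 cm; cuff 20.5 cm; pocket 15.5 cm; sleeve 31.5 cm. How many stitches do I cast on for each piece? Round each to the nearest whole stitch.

back 89; cuff 37; pocket 28; sleeve 57.

Rate = 9/5 = 1.8 sts per cm.
back: 49.5 × 1.8 = 89.10 → 89.
cuff: 20.5 × 1.8 = 36.90 → 37.
pocket: 15.5 × 1.8 = 27.90 → 28.
sleeve: 31.5 × 1.8 = 56.70 → 57.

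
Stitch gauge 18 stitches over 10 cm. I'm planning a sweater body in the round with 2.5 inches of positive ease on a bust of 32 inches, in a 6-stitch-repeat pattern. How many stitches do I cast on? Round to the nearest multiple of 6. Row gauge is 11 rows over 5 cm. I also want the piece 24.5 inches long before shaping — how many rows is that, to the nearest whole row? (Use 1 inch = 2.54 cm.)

Finished = 32 + 2.5 = 34.5 inches.
34.5 inches × 2.54 = 87.63 cm.
18/10 = 1.8 sts per cm; 87.63 × 1.8 = 157.73 sts.
Nearest multiple of 6 → 156.
24.5 inches = 62.23 cm; × 2.2 = 136.91 → 137 rows.

Cast on 156 stitches; work 137 rows.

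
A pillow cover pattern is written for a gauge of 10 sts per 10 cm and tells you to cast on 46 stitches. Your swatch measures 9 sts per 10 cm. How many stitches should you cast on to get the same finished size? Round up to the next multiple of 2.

Scale factor = 9 / 10 = 0.900.
46 × 9 / 10 = 41.40 sts.
→ 42 sts.

42 stitches.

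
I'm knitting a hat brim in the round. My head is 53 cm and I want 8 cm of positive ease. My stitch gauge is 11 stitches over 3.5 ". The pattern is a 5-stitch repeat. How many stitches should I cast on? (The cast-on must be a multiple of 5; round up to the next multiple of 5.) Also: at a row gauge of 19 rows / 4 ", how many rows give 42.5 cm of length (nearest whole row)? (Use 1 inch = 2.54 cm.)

Cast on 80 stitches; work 79 rows.

Finished = 53 + 8 = 61 cm.
61 cm × 1/2.54 = 24.02 inches.
11/3.5 = 3.143 sts per in; 24.02 × 3.143 = 75.48 sts.
Next multiple of 5 → 80.
42.5 cm = 16.73 inches; × 4.75 = 79.48 → 79 rows.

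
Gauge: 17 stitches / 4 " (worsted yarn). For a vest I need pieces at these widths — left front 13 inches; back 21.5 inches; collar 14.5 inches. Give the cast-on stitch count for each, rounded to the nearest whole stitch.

Rate = 17/4 = 4.25 sts per in.
left front: 13 × 4.25 = 55.25 → 55.
back: 21.5 × 4.25 = 91.38 → 91.
collar: 14.5 × 4.25 = 61.62 → 62.

left front 55; back 91; collar 62.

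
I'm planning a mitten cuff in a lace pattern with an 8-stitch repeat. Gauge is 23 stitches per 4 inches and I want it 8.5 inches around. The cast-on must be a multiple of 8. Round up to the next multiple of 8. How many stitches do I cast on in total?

23 / 4 = 5.75 sts per inch.
8.5 × 5.75 = 48.88 sts.
Next multiple of 8: 56.

56 stitches.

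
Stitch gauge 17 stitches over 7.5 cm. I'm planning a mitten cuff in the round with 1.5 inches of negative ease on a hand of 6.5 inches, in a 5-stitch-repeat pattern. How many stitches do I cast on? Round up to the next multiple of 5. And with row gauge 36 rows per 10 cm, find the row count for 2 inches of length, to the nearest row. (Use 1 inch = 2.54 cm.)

Finished = 6.5 − 1.5 = 5 inches.
5 inches × 2.54 = 12.70 cm.
17/7.5 = 2.267 sts per cm; 12.70 × 2.267 = 28.79 sts.
Next multiple of 5 → 30.
2 inches = 5.08 cm; × 3.6 = 18.29 → 18 rows.

Cast on 30 stitches; work 18 rows.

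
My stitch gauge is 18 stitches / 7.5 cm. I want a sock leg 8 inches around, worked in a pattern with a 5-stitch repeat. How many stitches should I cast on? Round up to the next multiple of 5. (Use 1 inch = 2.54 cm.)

CO 50 sts.

8 in = 8 × 2.54 = 20.32 cm.
18 / 7.5 = 2.4 sts/cm.
20.32 × 2.4 = 48.77 sts.
→ 50.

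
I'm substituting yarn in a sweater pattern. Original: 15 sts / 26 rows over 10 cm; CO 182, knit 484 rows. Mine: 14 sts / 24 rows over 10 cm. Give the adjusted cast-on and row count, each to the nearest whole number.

Cast on 170 stitches; work 447 rows.

Stitches: 182 × 14/15 = 169.87 → 170.
Rows: 484 × 24/26 = 446.77 → 447.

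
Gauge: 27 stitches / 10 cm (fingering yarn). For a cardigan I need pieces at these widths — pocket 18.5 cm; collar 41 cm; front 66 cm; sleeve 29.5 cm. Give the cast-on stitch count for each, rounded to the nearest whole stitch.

Rate = 27/10 = 2.7 sts per cm.
pocket: 18.5 × 2.7 = 49.95 → 50.
collar: 41 × 2.7 = 110.70 → 111.
front: 66 × 2.7 = 178.20 → 178.
sleeve: 29.5 × 2.7 = 79.65 → 80.

pocket 50; collar 111; front 178; sleeve 80.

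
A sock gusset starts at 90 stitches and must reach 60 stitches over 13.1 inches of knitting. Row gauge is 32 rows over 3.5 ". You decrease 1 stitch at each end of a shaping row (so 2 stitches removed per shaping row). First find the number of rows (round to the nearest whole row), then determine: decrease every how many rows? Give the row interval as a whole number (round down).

Decrease every 8th row.

Rows = 13.1 × 9.143 = 119.8 → 120 rows.
Stitches to remove: 30 → 15 shaping rows (at 2 st each).
120 / 15 = 8.00 → every 8 rows.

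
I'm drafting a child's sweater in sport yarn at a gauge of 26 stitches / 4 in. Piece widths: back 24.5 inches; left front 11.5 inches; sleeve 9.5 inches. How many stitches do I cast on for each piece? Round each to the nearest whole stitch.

back 159; left front 75; sleeve 62.

Rate = 26/4 = 6.5 sts per in.
back: 24.5 × 6.5 = 159.25 → 159.
left front: 11.5 × 6.5 = 74.75 → 75.
sleeve: 9.5 × 6.5 = 61.75 → 62.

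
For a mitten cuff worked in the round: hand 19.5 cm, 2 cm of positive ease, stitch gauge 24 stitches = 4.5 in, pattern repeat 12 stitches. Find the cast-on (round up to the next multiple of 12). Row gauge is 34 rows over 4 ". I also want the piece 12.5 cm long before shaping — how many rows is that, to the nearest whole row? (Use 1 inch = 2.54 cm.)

Cast on 48 stitches; work 42 rows.

Finished = 19.5 + 2 = 21.5 cm.
21.5 cm × 1/2.54 = 8.46 inches.
24/4.5 = 5.333 sts per in; 8.46 × 5.333 = 45.14 sts.
Next multiple of 12 → 48.
12.5 cm = 4.92 inches; × 8.5 = 41.83 → 42 rows.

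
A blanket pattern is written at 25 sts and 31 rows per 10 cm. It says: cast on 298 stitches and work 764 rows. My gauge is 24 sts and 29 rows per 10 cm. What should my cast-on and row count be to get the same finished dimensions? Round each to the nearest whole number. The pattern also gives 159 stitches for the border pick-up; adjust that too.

Cast on 286 stitches; work 715 rows; border pick-up 153 stitches.

Stitches: 298 × 24/25 = 286.08 → 286.
Rows: 764 × 29/31 = 714.71 → 715.
border pick-up: 159 × 24/25 = 152.64 → 153.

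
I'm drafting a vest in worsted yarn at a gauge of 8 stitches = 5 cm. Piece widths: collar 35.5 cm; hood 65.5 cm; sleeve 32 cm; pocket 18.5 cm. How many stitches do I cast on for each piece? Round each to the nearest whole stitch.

Rate = 8/5 = 1.6 sts per cm.
collar: 35.5 × 1.6 = 56.80 → 57.
hood: 65.5 × 1.6 = 104.80 → 105.
sleeve: 32 × 1.6 = 51.20 → 51.
pocket: 18.5 × 1.6 = 29.60 → 30.

collar 57; hood 105; sleeve 51; pocket 30.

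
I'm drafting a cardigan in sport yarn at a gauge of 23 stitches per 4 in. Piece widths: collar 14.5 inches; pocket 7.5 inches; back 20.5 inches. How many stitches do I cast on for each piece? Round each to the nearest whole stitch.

collar 83; pocket 43; back 118.

Rate = 23/4 = 5.75 sts per in.
collar: 14.5 × 5.75 = 83.38 → 83.
pocket: 7.5 × 5.75 = 43.12 → 43.
back: 20.5 × 5.75 = 117.88 → 118.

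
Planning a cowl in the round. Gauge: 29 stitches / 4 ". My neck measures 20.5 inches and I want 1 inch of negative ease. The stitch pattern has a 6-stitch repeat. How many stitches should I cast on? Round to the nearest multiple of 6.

Finished = 20.5 − 1 = 19.5 inches.
29 / 4 = 7.25 sts/in.
19.5 × 7.25 = 141.38 sts.
Nearest multiple of 6: 144.

CO 144 sts.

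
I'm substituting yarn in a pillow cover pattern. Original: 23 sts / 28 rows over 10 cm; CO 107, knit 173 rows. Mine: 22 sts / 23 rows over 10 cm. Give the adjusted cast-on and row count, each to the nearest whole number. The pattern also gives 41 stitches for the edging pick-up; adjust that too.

Cast on 102 stitches; work 142 rows; edging pick-up 39 stitches.

Stitches: 107 × 22/23 = 102.35 → 102.
Rows: 173 × 23/28 = 142.11 → 142.
edging pick-up: 41 × 22/23 = 39.22 → 39.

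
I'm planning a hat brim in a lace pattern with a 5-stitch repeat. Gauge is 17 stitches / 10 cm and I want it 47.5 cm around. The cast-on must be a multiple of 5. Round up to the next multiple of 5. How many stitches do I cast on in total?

17 / 10 = 1.7 sts per cm.
47.5 × 1.7 = 80.75 sts.
Next multiple of 5: 85.

Cast on 85 stitches.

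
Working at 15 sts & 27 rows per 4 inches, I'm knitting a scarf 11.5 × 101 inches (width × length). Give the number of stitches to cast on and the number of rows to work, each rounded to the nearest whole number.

Stitch gauge = 15/4 = 3.75 sts/in; 11.5 × 3.75 = 43.12 → 43 sts.
Row gauge = 27/4 = 6.75 rows/in; 101 × 6.75 = 681.75 → 682 rows.

Cast on 43 stitches and work 682 rows.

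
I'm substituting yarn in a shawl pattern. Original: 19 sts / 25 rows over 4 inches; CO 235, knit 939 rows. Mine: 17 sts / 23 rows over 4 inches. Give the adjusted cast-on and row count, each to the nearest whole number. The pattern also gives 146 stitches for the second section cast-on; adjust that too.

Cast on 210 stitches; work 864 rows; second section cast-on 131 stitches.

Stitches: 235 × 17/19 = 210.26 → 210.
Rows: 939 × 23/25 = 863.88 → 864.
second section cast-on: 146 × 17/19 = 130.63 → 131.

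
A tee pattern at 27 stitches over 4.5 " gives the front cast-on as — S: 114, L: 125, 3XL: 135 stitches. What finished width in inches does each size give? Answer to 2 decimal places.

27/4.5 = 6 sts per in.
S: 114 / 6 = 19.000 → 19.00 in.
L: 125 / 6 = 20.833 → 20.83 in.
3XL: 135 / 6 = 22.500 → 22.50 in.

S 19.00 inches; L 20.83 inches; 3XL 22.50 inches.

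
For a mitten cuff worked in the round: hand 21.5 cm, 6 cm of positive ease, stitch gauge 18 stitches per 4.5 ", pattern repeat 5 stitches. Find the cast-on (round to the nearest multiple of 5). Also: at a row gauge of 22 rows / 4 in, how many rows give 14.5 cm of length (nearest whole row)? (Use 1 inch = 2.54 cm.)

Finished = 21.5 + 6 = 27.5 cm.
27.5 cm × 1/2.54 = 10.83 inches.
18/4.5 = 4 sts per in; 10.83 × 4 = 43.31 sts.
Nearest multiple of 5 → 45.
14.5 cm = 5.71 inches; × 5.5 = 31.40 → 31 rows.

Cast on 45 stitches; work 31 rows.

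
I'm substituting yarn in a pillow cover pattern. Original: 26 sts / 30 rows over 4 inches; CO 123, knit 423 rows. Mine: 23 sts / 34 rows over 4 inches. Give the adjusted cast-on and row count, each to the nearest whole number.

Stitches: 123 × 23/26 = 108.81 → 109.
Rows: 423 × 34/30 = 479.40 → 479.

Cast on 109 stitches; work 479 rows.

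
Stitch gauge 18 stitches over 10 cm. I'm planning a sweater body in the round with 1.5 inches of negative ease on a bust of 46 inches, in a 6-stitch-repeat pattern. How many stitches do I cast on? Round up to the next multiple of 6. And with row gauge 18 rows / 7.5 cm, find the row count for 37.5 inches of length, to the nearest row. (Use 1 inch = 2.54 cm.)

Cast on 204 stitches; work 229 rows.

Finished = 46 − 1.5 = 44.5 inches.
44.5 inches × 2.54 = 113.03 cm.
18/10 = 1.8 sts per cm; 113.03 × 1.8 = 203.45 sts.
Next multiple of 6 → 204.
37.5 inches = 95.25 cm; × 2.4 = 228.60 → 229 rows.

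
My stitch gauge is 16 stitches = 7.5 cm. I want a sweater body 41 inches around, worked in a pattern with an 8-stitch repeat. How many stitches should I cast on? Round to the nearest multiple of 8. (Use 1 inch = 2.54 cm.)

Cast on 224 stitches.

41 in = 41 × 2.54 = 104.14 cm.
16 / 7.5 = 2.133 sts/cm.
104.14 × 2.133 = 222.17 sts.
→ 224.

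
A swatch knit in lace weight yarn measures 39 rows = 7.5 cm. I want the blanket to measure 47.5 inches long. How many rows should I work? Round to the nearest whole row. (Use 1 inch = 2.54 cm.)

627 rows.

47.5 in = 120.65 cm.
39 rows / 7.5 cm = 5.2 rows per cm.
120.65 × 5.2 = 627.38 rows.
Round to nearest → 627.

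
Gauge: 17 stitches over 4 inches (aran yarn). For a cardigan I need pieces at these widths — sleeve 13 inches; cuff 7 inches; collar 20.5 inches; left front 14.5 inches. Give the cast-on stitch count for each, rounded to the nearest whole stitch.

Rate = 17/4 = 4.25 sts per in.
sleeve: 13 × 4.25 = 55.25 → 55.
cuff: 7 × 4.25 = 29.75 → 30.
collar: 20.5 × 4.25 = 87.12 → 87.
left front: 14.5 × 4.25 = 61.62 → 62.

sleeve 55; cuff 30; collar 87; left front 62.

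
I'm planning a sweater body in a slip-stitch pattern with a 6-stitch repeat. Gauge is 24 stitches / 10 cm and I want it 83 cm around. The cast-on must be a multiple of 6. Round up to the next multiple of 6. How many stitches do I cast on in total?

Cast on 204 stitches.

24 / 10 = 2.4 sts per cm.
83 × 2.4 = 199.20 sts.
Next multiple of 6: 204.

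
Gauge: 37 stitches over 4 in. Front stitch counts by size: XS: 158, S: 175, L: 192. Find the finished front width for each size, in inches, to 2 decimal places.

37/4 = 9.25 sts per in.
XS: 158 / 9.25 = 17.081 → 17.08 in.
S: 175 / 9.25 = 18.919 → 18.92 in.
L: 192 / 9.25 = 20.757 → 20.76 in.

XS 17.08 inches; S 18.92 inches; L 20.76 inches.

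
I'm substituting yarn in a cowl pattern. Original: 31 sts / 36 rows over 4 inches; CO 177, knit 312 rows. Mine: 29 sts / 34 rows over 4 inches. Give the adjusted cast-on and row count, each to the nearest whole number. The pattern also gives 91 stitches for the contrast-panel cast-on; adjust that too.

Cast on 166 stitches; work 295 rows; contrast-panel cast-on 85 stitches.

Stitches: 177 × 29/31 = 165.58 → 166.
Rows: 312 × 34/36 = 294.67 → 295.
contrast-panel cast-on: 91 × 29/31 = 85.13 → 85.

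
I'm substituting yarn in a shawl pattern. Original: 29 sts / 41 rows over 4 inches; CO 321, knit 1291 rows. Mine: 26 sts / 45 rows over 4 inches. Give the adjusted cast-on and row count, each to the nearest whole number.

Cast on 288 stitches; work 1417 rows.

Stitches: 321 × 26/29 = 287.79 → 288.
Rows: 1291 × 45/41 = 1416.95 → 1417.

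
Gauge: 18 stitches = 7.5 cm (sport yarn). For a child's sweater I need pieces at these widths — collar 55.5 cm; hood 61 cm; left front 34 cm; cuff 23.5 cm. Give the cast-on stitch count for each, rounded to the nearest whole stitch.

Rate = 18/7.5 = 2.4 sts per cm.
collar: 55.5 × 2.4 = 133.20 → 133.
hood: 61 × 2.4 = 146.40 → 146.
left front: 34 × 2.4 = 81.60 → 82.
cuff: 23.5 × 2.4 = 56.40 → 56.

collar 133; hood 146; left front 82; cuff 56.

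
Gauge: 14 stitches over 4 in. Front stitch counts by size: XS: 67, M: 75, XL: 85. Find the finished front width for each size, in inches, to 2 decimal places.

XS 19.14 inches; M 21.43 inches; XL 24.29 inches.

14/4 = 3.5 sts per in.
XS: 67 / 3.5 = 19.143 → 19.14 in.
M: 75 / 3.5 = 21.429 → 21.43 in.
XL: 85 / 3.5 = 24.286 → 24.29 in.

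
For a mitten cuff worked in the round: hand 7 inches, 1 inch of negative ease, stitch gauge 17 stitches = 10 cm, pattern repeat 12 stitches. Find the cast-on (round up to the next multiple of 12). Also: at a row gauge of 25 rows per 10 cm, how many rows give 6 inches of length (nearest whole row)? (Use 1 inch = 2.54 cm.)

Cast on 36 stitches; work 38 rows.

Finished = 7 − 1 = 6 inches.
6 inches × 2.54 = 15.24 cm.
17/10 = 1.7 sts per cm; 15.24 × 1.7 = 25.91 sts.
Next multiple of 12 → 36.
6 inches = 15.24 cm; × 2.5 = 38.10 → 38 rows.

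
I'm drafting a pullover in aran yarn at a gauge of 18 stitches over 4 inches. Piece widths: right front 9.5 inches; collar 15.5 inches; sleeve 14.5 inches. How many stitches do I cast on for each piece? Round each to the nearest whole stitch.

right front 43; collar 70; sleeve 65.

Rate = 18/4 = 4.5 sts per in.
right front: 9.5 × 4.5 = 42.75 → 43.
collar: 15.5 × 4.5 = 69.75 → 70.
sleeve: 14.5 × 4.5 = 65.25 → 65.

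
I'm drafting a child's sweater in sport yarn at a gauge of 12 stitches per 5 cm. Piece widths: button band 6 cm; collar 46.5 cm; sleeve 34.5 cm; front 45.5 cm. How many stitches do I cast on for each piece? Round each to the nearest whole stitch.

button band 14; collar 112; sleeve 83; front 109.

Rate = 12/5 = 2.4 sts per cm.
button band: 6 × 2.4 = 14.40 → 14.
collar: 46.5 × 2.4 = 111.60 → 112.
sleeve: 34.5 × 2.4 = 82.80 → 83.
front: 45.5 × 2.4 = 109.20 → 109.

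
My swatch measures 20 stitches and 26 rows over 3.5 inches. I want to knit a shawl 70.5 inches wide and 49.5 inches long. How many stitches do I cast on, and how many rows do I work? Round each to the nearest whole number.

Cast on 403 stitches and work 368 rows.

Stitch gauge = 20/3.5 = 5.714 sts/in; 70.5 × 5.714 = 402.86 → 403 sts.
Row gauge = 26/3.5 = 7.429 rows/in; 49.5 × 7.429 = 367.71 → 368 rows.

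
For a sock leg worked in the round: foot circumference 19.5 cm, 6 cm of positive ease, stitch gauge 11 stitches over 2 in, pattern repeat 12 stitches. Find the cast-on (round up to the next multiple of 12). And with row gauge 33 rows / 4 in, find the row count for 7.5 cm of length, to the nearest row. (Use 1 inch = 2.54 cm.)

Cast on 60 stitches; work 24 rows.

Finished = 19.5 + 6 = 25.5 cm.
25.5 cm × 1/2.54 = 10.04 inches.
11/2 = 5.5 sts per in; 10.04 × 5.5 = 55.22 sts.
Next multiple of 12 → 60.
7.5 cm = 2.95 inches; × 8.25 = 24.36 → 24 rows.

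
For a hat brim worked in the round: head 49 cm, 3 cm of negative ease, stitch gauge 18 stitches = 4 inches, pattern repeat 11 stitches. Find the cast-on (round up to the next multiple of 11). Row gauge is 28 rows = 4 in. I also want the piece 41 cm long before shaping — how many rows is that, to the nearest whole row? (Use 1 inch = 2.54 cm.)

Cast on 88 stitches; work 113 rows.

Finished = 49 − 3 = 46 cm.
46 cm × 1/2.54 = 18.11 inches.
18/4 = 4.5 sts per in; 18.11 × 4.5 = 81.50 sts.
Next multiple of 11 → 88.
41 cm = 16.14 inches; × 7 = 112.99 → 113 rows.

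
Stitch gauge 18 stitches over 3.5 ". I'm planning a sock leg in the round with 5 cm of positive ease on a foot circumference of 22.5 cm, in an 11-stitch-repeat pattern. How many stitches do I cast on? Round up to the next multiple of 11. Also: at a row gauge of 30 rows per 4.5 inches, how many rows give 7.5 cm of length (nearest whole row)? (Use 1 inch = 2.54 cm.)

Finished = 22.5 + 5 = 27.5 cm.
27.5 cm × 1/2.54 = 10.83 inches.
18/3.5 = 5.143 sts per in; 10.83 × 5.143 = 55.68 sts.
Next multiple of 11 → 66.
7.5 cm = 2.95 inches; × 6.667 = 19.69 → 20 rows.

Cast on 66 stitches; work 20 rows.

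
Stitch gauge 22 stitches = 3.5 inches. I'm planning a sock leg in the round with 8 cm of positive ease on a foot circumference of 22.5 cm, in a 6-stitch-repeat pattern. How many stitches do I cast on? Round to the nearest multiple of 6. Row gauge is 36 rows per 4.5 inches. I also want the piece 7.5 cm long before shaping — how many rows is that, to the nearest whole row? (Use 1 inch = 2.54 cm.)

Cast on 78 stitches; work 24 rows.

Finished = 22.5 + 8 = 30.5 cm.
30.5 cm × 1/2.54 = 12.01 inches.
22/3.5 = 6.286 sts per in; 12.01 × 6.286 = 75.48 sts.
Nearest multiple of 6 → 78.
7.5 cm = 2.95 inches; × 8 = 23.62 → 24 rows.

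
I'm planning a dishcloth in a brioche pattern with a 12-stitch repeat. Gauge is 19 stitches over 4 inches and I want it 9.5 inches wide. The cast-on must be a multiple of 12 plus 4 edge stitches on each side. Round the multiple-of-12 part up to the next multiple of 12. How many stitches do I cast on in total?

19 / 4 = 4.75 sts per inch.
9.5 × 4.75 = 45.12 sts.
Less 8 edge sts → 37.12 for the repeat.
Next multiple of 12: 48.
Add back 8 edge sts → 56.

56 stitches.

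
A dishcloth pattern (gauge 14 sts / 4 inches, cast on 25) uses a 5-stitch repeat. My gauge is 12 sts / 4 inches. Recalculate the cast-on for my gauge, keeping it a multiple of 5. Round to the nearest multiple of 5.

25 × 12 / 14 = 21.43.
Nearest multiple of 5: 20.

CO 20 sts.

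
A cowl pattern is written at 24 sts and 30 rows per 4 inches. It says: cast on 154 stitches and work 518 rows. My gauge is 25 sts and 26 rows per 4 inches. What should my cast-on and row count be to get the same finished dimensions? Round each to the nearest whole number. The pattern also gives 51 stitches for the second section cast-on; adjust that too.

Stitches: 154 × 25/24 = 160.42 → 160.
Rows: 518 × 26/30 = 448.93 → 449.
second section cast-on: 51 × 25/24 = 53.12 → 53.

Cast on 160 stitches; work 449 rows; second section cast-on 53 stitches.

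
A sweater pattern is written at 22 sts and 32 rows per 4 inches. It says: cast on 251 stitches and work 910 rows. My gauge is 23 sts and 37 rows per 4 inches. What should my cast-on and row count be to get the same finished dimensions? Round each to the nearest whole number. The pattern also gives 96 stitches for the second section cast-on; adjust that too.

Cast on 262 stitches; work 1052 rows; second section cast-on 100 stitches.

Stitches: 251 × 23/22 = 262.41 → 262.
Rows: 910 × 37/32 = 1052.19 → 1052.
second section cast-on: 96 × 23/22 = 100.36 → 100.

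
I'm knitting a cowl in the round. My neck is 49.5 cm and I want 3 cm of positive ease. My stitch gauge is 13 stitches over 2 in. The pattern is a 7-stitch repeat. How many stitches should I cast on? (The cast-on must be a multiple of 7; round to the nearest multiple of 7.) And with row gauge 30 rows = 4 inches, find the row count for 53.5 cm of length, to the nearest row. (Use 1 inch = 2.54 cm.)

Cast on 133 stitches; work 158 rows.

Finished = 49.5 + 3 = 52.5 cm.
52.5 cm × 1/2.54 = 20.67 inches.
13/2 = 6.5 sts per in; 20.67 × 6.5 = 134.35 sts.
Nearest multiple of 7 → 133.
53.5 cm = 21.06 inches; × 7.5 = 157.97 → 158 rows.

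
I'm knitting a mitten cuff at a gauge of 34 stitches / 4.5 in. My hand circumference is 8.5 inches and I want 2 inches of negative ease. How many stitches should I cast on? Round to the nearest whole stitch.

Finished = 8.5 − 2 = 6.5 in.
34 / 4.5 = 7.556 sts per inch.
6.50 × 7.556 = 49.11 sts.
→ 49 sts.

Cast on 49 stitches.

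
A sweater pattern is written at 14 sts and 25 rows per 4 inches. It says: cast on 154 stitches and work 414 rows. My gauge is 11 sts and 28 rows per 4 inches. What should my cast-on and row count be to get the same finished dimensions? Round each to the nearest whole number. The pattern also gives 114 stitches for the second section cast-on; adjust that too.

Stitches: 154 × 11/14 = 121.00 → 121.
Rows: 414 × 28/25 = 463.68 → 464.
second section cast-on: 114 × 11/14 = 89.57 → 90.

Cast on 121 stitches; work 464 rows; second section cast-on 90 stitches.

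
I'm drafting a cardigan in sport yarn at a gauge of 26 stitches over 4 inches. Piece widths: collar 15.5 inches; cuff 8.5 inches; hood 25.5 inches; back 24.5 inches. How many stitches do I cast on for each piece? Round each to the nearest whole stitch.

collar 101; cuff 55; hood 166; back 159.

Rate = 26/4 = 6.5 sts per in.
collar: 15.5 × 6.5 = 100.75 → 101.
cuff: 8.5 × 6.5 = 55.25 → 55.
hood: 25.5 × 6.5 = 165.75 → 166.
back: 24.5 × 6.5 = 159.25 → 159.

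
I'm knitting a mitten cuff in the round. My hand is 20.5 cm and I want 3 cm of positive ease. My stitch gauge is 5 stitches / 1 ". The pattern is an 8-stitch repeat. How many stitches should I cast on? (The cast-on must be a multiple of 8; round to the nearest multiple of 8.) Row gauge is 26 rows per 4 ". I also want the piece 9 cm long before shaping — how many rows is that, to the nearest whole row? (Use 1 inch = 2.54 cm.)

Cast on 48 stitches; work 23 rows.

Finished = 20.5 + 3 = 23.5 cm.
23.5 cm × 1/2.54 = 9.25 inches.
5/1 = 5 sts per in; 9.25 × 5 = 46.26 sts.
Nearest multiple of 8 → 48.
9 cm = 3.54 inches; × 6.5 = 23.03 → 23 rows.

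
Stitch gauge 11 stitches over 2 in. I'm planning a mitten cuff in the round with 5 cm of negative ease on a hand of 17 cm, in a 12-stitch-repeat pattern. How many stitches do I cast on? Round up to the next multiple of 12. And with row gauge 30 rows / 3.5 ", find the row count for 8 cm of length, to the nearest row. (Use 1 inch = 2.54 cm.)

Finished = 17 − 5 = 12 cm.
12 cm × 1/2.54 = 4.72 inches.
11/2 = 5.5 sts per in; 4.72 × 5.5 = 25.98 sts.
Next multiple of 12 → 36.
8 cm = 3.15 inches; × 8.571 = 27.00 → 27 rows.

Cast on 36 stitches; work 27 rows.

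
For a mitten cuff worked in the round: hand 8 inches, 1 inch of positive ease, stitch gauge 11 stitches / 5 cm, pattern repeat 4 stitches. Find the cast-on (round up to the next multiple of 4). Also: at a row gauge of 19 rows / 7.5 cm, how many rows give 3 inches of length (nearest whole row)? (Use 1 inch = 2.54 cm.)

Finished = 8 + 1 = 9 inches.
9 inches × 2.54 = 22.86 cm.
11/5 = 2.2 sts per cm; 22.86 × 2.2 = 50.29 sts.
Next multiple of 4 → 52.
3 inches = 7.62 cm; × 2.533 = 19.30 → 19 rows.

Cast on 52 stitches; work 19 rows.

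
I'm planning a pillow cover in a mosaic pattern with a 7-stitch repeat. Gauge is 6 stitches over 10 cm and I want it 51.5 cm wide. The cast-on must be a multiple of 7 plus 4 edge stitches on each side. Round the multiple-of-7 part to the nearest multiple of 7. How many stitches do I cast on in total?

6 / 10 = 0.6 sts per cm.
51.5 × 0.6 = 30.90 sts.
Less 8 edge sts → 22.90 for the repeat.
Nearest multiple of 7: 21.
Add back 8 edge sts → 29.

CO 29 sts.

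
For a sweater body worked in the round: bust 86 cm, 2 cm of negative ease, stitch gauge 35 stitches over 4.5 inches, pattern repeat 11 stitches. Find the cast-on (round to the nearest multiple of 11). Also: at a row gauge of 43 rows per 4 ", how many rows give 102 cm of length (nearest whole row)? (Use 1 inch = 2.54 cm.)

Finished = 86 − 2 = 84 cm.
84 cm × 1/2.54 = 33.07 inches.
35/4.5 = 7.778 sts per in; 33.07 × 7.778 = 257.22 sts.
Nearest multiple of 11 → 253.
102 cm = 40.16 inches; × 10.75 = 431.69 → 432 rows.

Cast on 253 stitches; work 432 rows.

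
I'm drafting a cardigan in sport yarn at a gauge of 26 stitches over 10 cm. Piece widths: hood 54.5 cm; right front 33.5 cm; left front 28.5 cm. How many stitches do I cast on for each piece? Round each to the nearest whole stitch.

hood 142; right front 87; left front 74.

Rate = 26/10 = 2.6 sts per cm.
hood: 54.5 × 2.6 = 141.70 → 142.
right front: 33.5 × 2.6 = 87.10 → 87.
left front: 28.5 × 2.6 = 74.10 → 74.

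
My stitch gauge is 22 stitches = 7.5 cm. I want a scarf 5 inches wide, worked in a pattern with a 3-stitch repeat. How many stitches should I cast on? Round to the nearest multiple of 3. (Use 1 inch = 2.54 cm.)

36 stitches.

5 in = 5 × 2.54 = 12.70 cm.
22 / 7.5 = 2.933 sts/cm.
12.70 × 2.933 = 37.25 sts.
→ 36.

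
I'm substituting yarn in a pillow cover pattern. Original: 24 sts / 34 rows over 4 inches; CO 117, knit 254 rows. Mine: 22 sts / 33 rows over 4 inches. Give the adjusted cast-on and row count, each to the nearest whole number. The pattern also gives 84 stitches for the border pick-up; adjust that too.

Cast on 107 stitches; work 247 rows; border pick-up 77 stitches.

Stitches: 117 × 22/24 = 107.25 → 107.
Rows: 254 × 33/34 = 246.53 → 247.
border pick-up: 84 × 22/24 = 77.00 → 77.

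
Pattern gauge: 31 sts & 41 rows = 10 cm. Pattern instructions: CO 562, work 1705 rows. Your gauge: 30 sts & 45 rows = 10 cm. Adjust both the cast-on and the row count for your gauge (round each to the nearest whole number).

Cast on 544 stitches; work 1871 rows.

Stitches: 562 × 30/31 = 543.87 → 544.
Rows: 1705 × 45/41 = 1871.34 → 1871.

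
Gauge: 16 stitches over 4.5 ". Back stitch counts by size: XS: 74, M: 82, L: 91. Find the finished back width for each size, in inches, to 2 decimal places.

XS 20.81 inches; M 23.06 inches; L 25.59 inches.

16/4.5 = 3.556 sts per in.
XS: 74 / 3.556 = 20.812 → 20.81 in.
M: 82 / 3.556 = 23.062 → 23.06 in.
L: 91 / 3.556 = 25.594 → 25.59 in.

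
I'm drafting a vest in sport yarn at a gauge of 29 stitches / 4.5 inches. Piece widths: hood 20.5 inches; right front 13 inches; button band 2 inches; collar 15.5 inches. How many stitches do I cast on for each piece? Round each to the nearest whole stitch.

Rate = 29/4.5 = 6.444 sts per in.
hood: 20.5 × 6.444 = 132.11 → 132.
right front: 13 × 6.444 = 83.78 → 84.
button band: 2 × 6.444 = 12.89 → 13.
collar: 15.5 × 6.444 = 99.89 → 100.

hood 132; right front 84; button band 13; collar 100.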